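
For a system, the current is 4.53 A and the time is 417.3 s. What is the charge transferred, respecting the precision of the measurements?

charge transferred = 4.53 A × 417.3 s = 1890.369 C.
4.53 has 3 significant figures; 417.3 has 4.
Division/multiplication keeps the fewest: 3 significant figures.
Rounded: 1.89 × 10^3 C.

1.89 × 10^3 C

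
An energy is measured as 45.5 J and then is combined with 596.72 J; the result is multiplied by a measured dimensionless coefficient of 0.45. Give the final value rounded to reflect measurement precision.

45.5 J + 596.72 J = 642.22 J; the sum is limited to 1 decimal place (4 s.f.).
Carrying full precision, 642.22 × 0.45 = 288.999 J; 0.45 has 2 s.f., so the result keeps min(4, 2) = 2 s.f.
Rounded to 2 significant figures: 2.9 × 10^2 J.

2.9 × 10^2 J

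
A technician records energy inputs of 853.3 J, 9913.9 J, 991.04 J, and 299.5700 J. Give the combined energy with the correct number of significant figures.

1.20578 × 10⁴ J

853.3 J + 9913.9 J + 991.04 J + 299.5700 J = 12057.8100 J.
Addition/subtraction keeps the fewest decimal places: 853.3 → 1 decimal place, 9913.9 → 1 decimal place, 991.04 → 2 decimal places, 299.5700 → 4 decimal places; limit is 1.
Rounded to 1 decimal place: 1.20578 × 10⁴ J.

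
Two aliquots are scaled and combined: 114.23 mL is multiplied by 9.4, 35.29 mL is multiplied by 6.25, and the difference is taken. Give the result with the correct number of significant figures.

114.23 × 9.4 = 1073.762 → 1.1 × 10³ mL (2 s.f., last digit at the 10^2 place).
35.29 × 6.25 = 220.5625 → 221 mL (3 s.f., last digit at the 10^0 place).
Difference: 853.1995 mL; keep the coarser place, 10^2.
Result: 9 × 10² mL.

9 × 10² mL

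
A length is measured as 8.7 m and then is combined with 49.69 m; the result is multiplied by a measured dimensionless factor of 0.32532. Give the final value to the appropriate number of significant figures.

19.0 m

8.7 m + 49.69 m = 58.39 m; the sum is limited to 1 decimal place (3 s.f.).
Carrying full precision, 58.39 × 0.32532 = 18.9954348 m; 0.32532 has 5 s.f., so the result keeps min(3, 5) = 3 s.f.
Rounded to 3 significant figures: 19.0 m.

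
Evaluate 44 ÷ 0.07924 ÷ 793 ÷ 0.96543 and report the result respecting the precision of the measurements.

44 ÷ 0.07924 ÷ 793 ÷ 0.96543 = 0.725294246279…
Multiplication/division keeps the fewest significant figures: 44 → 2 s.f., 0.07924 → 4 s.f., 793 → 3 s.f., 0.96543 → 5 s.f.; limit is 2.
Rounded to 2 significant figures: 0.73.

0.73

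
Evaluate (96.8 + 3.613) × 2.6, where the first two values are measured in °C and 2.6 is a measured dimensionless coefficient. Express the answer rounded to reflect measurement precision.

2.6 × 10² °C

96.8 °C + 3.613 °C = 100.413 °C; the sum is limited to 1 decimal place (4 s.f.).
Carrying full precision, 100.413 × 2.6 = 261.0738 °C; 2.6 has 2 s.f., so the result keeps min(4, 2) = 2 s.f.
Rounded to 2 significant figures: 2.6 × 10² °C.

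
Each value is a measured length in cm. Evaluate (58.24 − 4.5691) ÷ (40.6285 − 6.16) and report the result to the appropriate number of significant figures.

58.24 − 4.5691 = 53.6709, limited to 2 d.p. → 4 s.f.; 40.6285 − 6.16 = 34.4685, limited to 2 d.p. → 4 s.f.
Carrying full precision, 53.6709 ÷ 34.4685 = 1.55709996083…; keep min(4, 4) = 4 s.f.
Rounded to 4 significant figures: 1.557.

1.557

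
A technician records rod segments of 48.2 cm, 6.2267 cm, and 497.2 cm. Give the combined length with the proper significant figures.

551.6 cm

48.2 cm + 6.2267 cm + 497.2 cm = 551.6267 cm.
Addition/subtraction keeps the fewest decimal places: 48.2 → 1 decimal place, 6.2267 → 4 decimal places, 497.2 → 1 decimal place; limit is 1.
Rounded to 1 decimal place: 551.6 cm.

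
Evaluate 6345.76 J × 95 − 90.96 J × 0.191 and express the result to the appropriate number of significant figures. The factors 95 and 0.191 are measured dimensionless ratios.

6.0 × 10⁵ J

6345.76 × 95 = 602847.2 → 6.0 × 10⁵ J (2 s.f., last digit at the 10^4 place).
90.96 × 0.191 = 17.37336 → 17.4 J (3 s.f., last digit at the 10^-1 place).
Difference: 602829.82664 J; keep the coarser place, 10^4.
Result: 6.0 × 10⁵ J.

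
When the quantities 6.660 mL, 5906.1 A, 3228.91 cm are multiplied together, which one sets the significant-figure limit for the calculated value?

6.660 mL

6.660 mL → 4 s.f.; 5906.1 A → 5 s.f.; 3228.91 cm → 6 s.f.
The fewest is 4 significant figures, from 6.660 mL.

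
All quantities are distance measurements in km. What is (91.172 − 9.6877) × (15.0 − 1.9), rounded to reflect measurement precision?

91.172 − 9.6877 = 81.4843, limited to 3 d.p. → 5 s.f.; 15.0 − 1.9 = 13.1, limited to 1 d.p. → 3 s.f.
Carrying full precision, 81.4843 × 13.1 = 1067.44433; keep min(5, 3) = 3 s.f.
Rounded to 3 significant figures: 1.07 × 10³ km².

1.07 × 10³ km²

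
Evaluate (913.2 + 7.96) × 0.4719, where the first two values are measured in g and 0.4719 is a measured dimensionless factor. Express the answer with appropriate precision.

434.7 g

913.2 g + 7.96 g = 921.16 g; the sum is limited to 1 decimal place (4 s.f.).
Carrying full precision, 921.16 × 0.4719 = 434.695404 g; 0.4719 has 4 s.f., so the result keeps min(4, 4) = 4 s.f.
Rounded to 4 significant figures: 434.7 g.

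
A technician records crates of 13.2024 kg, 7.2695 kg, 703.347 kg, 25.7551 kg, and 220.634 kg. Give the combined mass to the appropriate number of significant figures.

13.2024 kg + 7.2695 kg + 703.347 kg + 25.7551 kg + 220.634 kg = 970.2080 kg.
Addition/subtraction keeps the fewest decimal places: 13.2024 → 4 decimal places, 7.2695 → 4 decimal places, 703.347 → 3 decimal places, 25.7551 → 4 decimal places, 220.634 → 3 decimal places; limit is 3.
Rounded to 3 decimal places: 970.208 kg.

970.208 kg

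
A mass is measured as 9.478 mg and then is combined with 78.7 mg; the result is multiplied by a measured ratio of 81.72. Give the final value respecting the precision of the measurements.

7.21 × 10^3 mg

9.478 mg + 78.7 mg = 88.178 mg; the sum is limited to 1 decimal place (3 s.f.).
Carrying full precision, 88.178 × 81.72 = 7205.90616 mg; 81.72 has 4 s.f., so the result keeps min(3, 4) = 3 s.f.
Rounded to 3 significant figures: 7.21 × 10^3 mg.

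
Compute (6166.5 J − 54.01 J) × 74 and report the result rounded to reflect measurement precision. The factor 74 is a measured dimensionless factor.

6166.5 J − 54.01 J = 6112.49 J; the difference is limited to 1 decimal place (5 s.f.).
Carrying full precision, 6112.49 × 74 = 452324.26 J; 74 has 2 s.f., so the result keeps min(5, 2) = 2 s.f.
Rounded to 2 significant figures: 4.5 × 10⁵ J.

4.5 × 10⁵ J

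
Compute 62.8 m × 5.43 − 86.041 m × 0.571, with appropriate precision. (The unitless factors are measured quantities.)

292 m

62.8 × 5.43 = 341.004 → 341 m (3 s.f., last digit at the 10^0 place).
86.041 × 0.571 = 49.129411 → 49.1 m (3 s.f., last digit at the 10^-1 place).
Difference: 291.874589 m; keep the coarser place, 10^0.
Result: 292 m.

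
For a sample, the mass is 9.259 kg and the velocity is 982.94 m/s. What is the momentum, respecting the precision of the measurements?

9.101 × 10^3 kg·m/s

momentum = 9.259 kg × 982.94 m/s = 9101.04146 kg·m/s.
9.259 has 4 significant figures; 982.94 has 5.
Division/multiplication keeps the fewest: 4 significant figures.
Rounded: 9.101 × 10^3 kg·m/s.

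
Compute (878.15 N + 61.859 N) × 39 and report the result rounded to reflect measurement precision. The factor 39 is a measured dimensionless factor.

878.15 N + 61.859 N = 940.009 N; the sum is limited to 2 decimal places (5 s.f.).
Carrying full precision, 940.009 × 39 = 36660.351 N; 39 has 2 s.f., so the result keeps min(5, 2) = 2 s.f.
Rounded to 2 significant figures: 3.7 × 10^4 N.

3.7 × 10^4 N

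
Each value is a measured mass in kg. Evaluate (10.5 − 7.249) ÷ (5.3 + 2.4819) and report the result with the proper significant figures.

0.42

10.5 − 7.249 = 3.251, limited to 1 d.p. → 2 s.f.; 5.3 + 2.4819 = 7.7819, limited to 1 d.p. → 2 s.f.
Carrying full precision, 3.251 ÷ 7.7819 = 0.417764299207…; keep min(2, 2) = 2 s.f.
Rounded to 2 significant figures: 0.42.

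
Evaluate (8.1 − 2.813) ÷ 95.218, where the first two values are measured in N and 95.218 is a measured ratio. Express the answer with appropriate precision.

0.056 N

8.1 N − 2.813 N = 5.287 N; the difference is limited to 1 decimal place (2 s.f.).
Carrying full precision, 5.287 ÷ 95.218 = 0.0555252158205… N; 95.218 has 5 s.f., so the result keeps min(2, 5) = 2 s.f.
Rounded to 2 significant figures: 0.056 N.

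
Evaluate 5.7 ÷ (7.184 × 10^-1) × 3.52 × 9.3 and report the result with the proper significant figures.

2.6 × 10^2

5.7 ÷ (7.184 × 10^-1) × 3.52 × 9.3 = 259.737193764…
Multiplication/division keeps the fewest significant figures: 5.7 → 2 s.f., 7.184 × 10^-1 → 4 s.f., 3.52 → 3 s.f., 9.3 → 2 s.f.; limit is 2.
Rounded to 2 significant figures: 2.6 × 10^2.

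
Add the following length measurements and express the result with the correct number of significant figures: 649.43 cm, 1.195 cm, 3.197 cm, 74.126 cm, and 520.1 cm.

649.43 cm + 1.195 cm + 3.197 cm + 74.126 cm + 520.1 cm = 1248.048 cm.
Addition/subtraction keeps the fewest decimal places: 649.43 → 2 decimal places, 1.195 → 3 decimal places, 3.197 → 3 decimal places, 74.126 → 3 decimal places, 520.1 → 1 decimal place; limit is 1.
Rounded to 1 decimal place: 1248.0 cm.

1248.0 cm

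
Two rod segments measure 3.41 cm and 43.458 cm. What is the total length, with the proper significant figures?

46.87 cm

3.41 cm + 43.458 cm = 46.868 cm.
Addition/subtraction keeps the fewest decimal places: 3.41 → 2 decimal places, 43.458 → 3 decimal places; limit is 2.
Rounded to 2 decimal places: 46.87 cm.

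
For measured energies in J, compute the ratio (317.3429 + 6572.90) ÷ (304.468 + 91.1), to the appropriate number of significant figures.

17.42

317.3429 + 6572.90 = 6890.2429, limited to 2 d.p. → 6 s.f.; 304.468 + 91.1 = 395.568, limited to 1 d.p. → 4 s.f.
Carrying full precision, 6890.2429 ÷ 395.568 = 17.4186053978…; keep min(6, 4) = 4 s.f.
Rounded to 4 significant figures: 17.42.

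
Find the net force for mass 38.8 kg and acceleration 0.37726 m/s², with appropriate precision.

14.6 N

net force = 38.8 kg × 0.37726 m/s² = 14.637688 N.
38.8 has 3 significant figures; 0.37726 has 5.
Division/multiplication keeps the fewest: 3 significant figures.
Rounded: 14.6 N.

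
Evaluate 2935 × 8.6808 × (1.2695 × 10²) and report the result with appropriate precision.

2935 × 8.6808 × (1.2695 × 10²) = 3234450.8886
Multiplication/division keeps the fewest significant figures: 2935 → 4 s.f., 8.6808 → 5 s.f., 1.2695 × 10² → 5 s.f.; limit is 4.
Rounded to 4 significant figures: 3.234 × 10⁶.

3.234 × 10⁶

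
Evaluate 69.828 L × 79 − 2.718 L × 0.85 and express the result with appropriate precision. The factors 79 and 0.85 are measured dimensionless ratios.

69.828 × 79 = 5516.412 → 5.5 × 10^3 L (2 s.f., last digit at the 10^2 place).
2.718 × 0.85 = 2.3103 → 2.3 L (2 s.f., last digit at the 10^-1 place).
Difference: 5514.1017 L; keep the coarser place, 10^2.
Result: 5.5 × 10^3 L.

5.5 × 10^3 L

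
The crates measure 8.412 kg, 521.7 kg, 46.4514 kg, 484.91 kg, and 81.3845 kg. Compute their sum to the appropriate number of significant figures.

8.412 kg + 521.7 kg + 46.4514 kg + 484.91 kg + 81.3845 kg = 1142.8579 kg.
Addition/subtraction keeps the fewest decimal places: 8.412 → 3 decimal places, 521.7 → 1 decimal place, 46.4514 → 4 decimal places, 484.91 → 2 decimal places, 81.3845 → 4 decimal places; limit is 1.
Rounded to 1 decimal place: 1142.9 kg.

1142.9 kg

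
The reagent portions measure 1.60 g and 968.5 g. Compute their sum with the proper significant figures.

1.60 g + 968.5 g = 970.10 g.
Addition/subtraction keeps the fewest decimal places: 1.60 → 2 decimal places, 968.5 → 1 decimal place; limit is 1.
Rounded to 1 decimal place: 970.1 g.

970.1 g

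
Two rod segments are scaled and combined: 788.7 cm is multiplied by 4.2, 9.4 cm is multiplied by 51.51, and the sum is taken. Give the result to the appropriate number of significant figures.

788.7 × 4.2 = 3312.54 → 3.3 × 10^3 cm (2 s.f., last digit at the 10^2 place).
9.4 × 51.51 = 484.194 → 4.8 × 10^2 cm (2 s.f., last digit at the 10^1 place).
Sum: 3796.734 cm; keep the coarser place, 10^2.
Result: 3.8 × 10^3 cm.

3.8 × 10^3 cm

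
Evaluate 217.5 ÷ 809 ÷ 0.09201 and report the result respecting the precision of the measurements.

217.5 ÷ 809 ÷ 0.09201 = 2.92196970582…
Multiplication/division keeps the fewest significant figures: 217.5 → 4 s.f., 809 → 3 s.f., 0.09201 → 4 s.f.; limit is 3.
Rounded to 3 significant figures: 2.92.

2.92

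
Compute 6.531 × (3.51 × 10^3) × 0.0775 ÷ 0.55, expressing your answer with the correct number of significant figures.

6.531 × (3.51 × 10^3) × 0.0775 ÷ 0.55 = 3230.17322727…
Multiplication/division keeps the fewest significant figures: 6.531 → 4 s.f., 3.51 × 10^3 → 3 s.f., 0.0775 → 3 s.f., 0.55 → 2 s.f.; limit is 2.
Rounded to 2 significant figures: 3.2 × 10^3.

3.2 × 10^3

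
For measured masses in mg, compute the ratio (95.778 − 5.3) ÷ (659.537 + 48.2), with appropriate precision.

95.778 − 5.3 = 90.478, limited to 1 d.p. → 3 s.f.; 659.537 + 48.2 = 707.737, limited to 1 d.p. → 4 s.f.
Carrying full precision, 90.478 ÷ 707.737 = 0.127841274372…; keep min(3, 4) = 3 s.f.
Rounded to 3 significant figures: 0.128.

0.128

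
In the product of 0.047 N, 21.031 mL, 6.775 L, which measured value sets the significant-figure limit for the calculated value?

0.047 N → 2 s.f.; 21.031 mL → 5 s.f.; 6.775 L → 4 s.f.
The fewest is 2 significant figures, from 0.047 N.

0.047 N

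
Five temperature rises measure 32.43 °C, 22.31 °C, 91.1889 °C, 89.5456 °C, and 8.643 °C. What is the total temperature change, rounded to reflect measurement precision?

32.43 °C + 22.31 °C + 91.1889 °C + 89.5456 °C + 8.643 °C = 244.1175 °C.
Addition/subtraction keeps the fewest decimal places: 32.43 → 2 decimal places, 22.31 → 2 decimal places, 91.1889 → 4 decimal places, 89.5456 → 4 decimal places, 8.643 → 3 decimal places; limit is 2.
Rounded to 2 decimal places: 244.12 °C.

244.12 °C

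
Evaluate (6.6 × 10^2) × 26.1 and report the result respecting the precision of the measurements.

(6.6 × 10^2) × 26.1 = 17226
Multiplication/division keeps the fewest significant figures: 6.6 × 10^2 → 2 s.f., 26.1 → 3 s.f.; limit is 2.
Rounded to 2 significant figures: 1.7 × 10^4.

1.7 × 10^4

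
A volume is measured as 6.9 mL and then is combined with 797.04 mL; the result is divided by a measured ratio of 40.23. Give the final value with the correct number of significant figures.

6.9 mL + 797.04 mL = 803.94 mL; the sum is limited to 1 decimal place (4 s.f.).
Carrying full precision, 803.94 ÷ 40.23 = 19.9835943326… mL; 40.23 has 4 s.f., so the result keeps min(4, 4) = 4 s.f.
Rounded to 4 significant figures: 19.98 mL.

19.98 mL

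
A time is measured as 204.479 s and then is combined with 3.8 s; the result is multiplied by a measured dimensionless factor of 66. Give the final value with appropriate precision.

1.4 × 10⁴ s

204.479 s + 3.8 s = 208.279 s; the sum is limited to 1 decimal place (4 s.f.).
Carrying full precision, 208.279 × 66 = 13746.414 s; 66 has 2 s.f., so the result keeps min(4, 2) = 2 s.f.
Rounded to 2 significant figures: 1.4 × 10⁴ s.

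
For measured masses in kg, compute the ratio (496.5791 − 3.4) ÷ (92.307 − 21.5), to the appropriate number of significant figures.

6.97

496.5791 − 3.4 = 493.1791, limited to 1 d.p. → 4 s.f.; 92.307 − 21.5 = 70.807, limited to 1 d.p. → 3 s.f.
Carrying full precision, 493.1791 ÷ 70.807 = 6.96511785558…; keep min(4, 3) = 3 s.f.
Rounded to 3 significant figures: 6.97.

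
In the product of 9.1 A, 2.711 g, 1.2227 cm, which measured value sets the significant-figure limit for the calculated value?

9.1 A → 2 s.f.; 2.711 g → 4 s.f.; 1.2227 cm → 5 s.f.
The fewest is 2 significant figures, from 9.1 A.

9.1 A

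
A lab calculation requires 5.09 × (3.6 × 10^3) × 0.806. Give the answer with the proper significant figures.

1.5 × 10^4

5.09 × (3.6 × 10^3) × 0.806 = 14769.144
Multiplication/division keeps the fewest significant figures: 5.09 → 3 s.f., 3.6 × 10^3 → 2 s.f., 0.806 → 3 s.f.; limit is 2.
Rounded to 2 significant figures: 1.5 × 10^4.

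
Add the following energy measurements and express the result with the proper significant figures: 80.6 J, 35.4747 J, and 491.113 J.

607.2 J

80.6 J + 35.4747 J + 491.113 J = 607.1877 J.
Addition/subtraction keeps the fewest decimal places: 80.6 → 1 decimal place, 35.4747 → 4 decimal places, 491.113 → 3 decimal places; limit is 1.
Rounded to 1 decimal place: 607.2 J.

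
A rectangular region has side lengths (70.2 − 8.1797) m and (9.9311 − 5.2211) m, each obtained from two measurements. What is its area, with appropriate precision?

292 m²

70.2 − 8.1797 = 62.0203, limited to 1 d.p. → 3 s.f.; 9.9311 − 5.2211 = 4.7100, limited to 4 d.p. → 5 s.f.
Carrying full precision, 62.0203 × 4.7100 = 292.115613; keep min(3, 5) = 3 s.f.
Rounded to 3 significant figures: 292 m².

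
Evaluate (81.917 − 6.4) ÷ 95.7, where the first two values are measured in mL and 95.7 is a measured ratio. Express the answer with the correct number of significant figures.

0.789 mL

81.917 mL − 6.4 mL = 75.517 mL; the difference is limited to 1 decimal place (3 s.f.).
Carrying full precision, 75.517 ÷ 95.7 = 0.789101358412… mL; 95.7 has 3 s.f., so the result keeps min(3, 3) = 3 s.f.
Rounded to 3 significant figures: 0.789 mL.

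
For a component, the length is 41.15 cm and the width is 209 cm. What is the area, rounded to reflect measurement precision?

area = 41.15 cm × 209 cm = 8600.35 cm².
41.15 has 4 significant figures; 209 has 3.
Division/multiplication keeps the fewest: 3 significant figures.
Rounded: 8.60 × 10³ cm².

8.60 × 10³ cm²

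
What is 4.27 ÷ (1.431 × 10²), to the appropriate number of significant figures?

4.27 ÷ (1.431 × 10²) = 0.0298392732355…
Multiplication/division keeps the fewest significant figures: 4.27 → 3 s.f., 1.431 × 10² → 4 s.f.; limit is 3.
Rounded to 3 significant figures: 2.98 × 10⁻².

2.98 × 10⁻²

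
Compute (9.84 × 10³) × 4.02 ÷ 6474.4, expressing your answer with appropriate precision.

6.11

(9.84 × 10³) × 4.02 ÷ 6474.4 = 6.10972445323…
Multiplication/division keeps the fewest significant figures: 9.84 × 10³ → 3 s.f., 4.02 → 3 s.f., 6474.4 → 5 s.f.; limit is 3.
Rounded to 3 significant figures: 6.11.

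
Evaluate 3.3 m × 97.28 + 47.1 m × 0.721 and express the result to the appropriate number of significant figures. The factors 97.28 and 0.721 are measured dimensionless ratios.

3.5 × 10² m

3.3 × 97.28 = 321.024 → 3.2 × 10² m (2 s.f., last digit at the 10^1 place).
47.1 × 0.721 = 33.9591 → 34.0 m (3 s.f., last digit at the 10^-1 place).
Sum: 354.9831 m; keep the coarser place, 10^1.
Result: 3.5 × 10² m.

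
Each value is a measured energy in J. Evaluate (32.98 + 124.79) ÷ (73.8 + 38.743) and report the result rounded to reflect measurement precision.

1.402

32.98 + 124.79 = 157.77, limited to 2 d.p. → 5 s.f.; 73.8 + 38.743 = 112.543, limited to 1 d.p. → 4 s.f.
Carrying full precision, 157.77 ÷ 112.543 = 1.40186417636…; keep min(5, 4) = 4 s.f.
Rounded to 4 significant figures: 1.402.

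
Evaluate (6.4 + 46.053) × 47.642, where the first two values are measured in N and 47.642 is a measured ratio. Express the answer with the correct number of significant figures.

2.50 × 10^3 N

6.4 N + 46.053 N = 52.453 N; the sum is limited to 1 decimal place (3 s.f.).
Carrying full precision, 52.453 × 47.642 = 2498.965826 N; 47.642 has 5 s.f., so the result keeps min(3, 5) = 3 s.f.
Rounded to 3 significant figures: 2.50 × 10^3 N.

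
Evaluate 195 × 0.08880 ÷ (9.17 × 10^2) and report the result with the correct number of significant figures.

195 × 0.08880 ÷ (9.17 × 10^2) = 0.0188833151581…
Multiplication/division keeps the fewest significant figures: 195 → 3 s.f., 0.08880 → 4 s.f., 9.17 × 10^2 → 3 s.f.; limit is 3.
Rounded to 3 significant figures: 0.0189.

0.0189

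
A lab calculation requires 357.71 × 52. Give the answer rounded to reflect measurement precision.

357.71 × 52 = 18600.92
Multiplication/division keeps the fewest significant figures: 357.71 → 5 s.f., 52 → 2 s.f.; limit is 2.
Rounded to 2 significant figures: 1.9 × 10^4.

1.9 × 10^4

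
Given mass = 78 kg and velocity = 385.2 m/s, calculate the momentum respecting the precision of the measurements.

momentum = 78 kg × 385.2 m/s = 30045.6 kg·m/s.
78 has 2 significant figures; 385.2 has 4.
Division/multiplication keeps the fewest: 2 significant figures.
Rounded: 3.0 × 10⁴ kg·m/s.

3.0 × 10⁴ kg·m/s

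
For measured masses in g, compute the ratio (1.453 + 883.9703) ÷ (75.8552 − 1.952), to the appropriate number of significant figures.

1.453 + 883.9703 = 885.4233, limited to 3 d.p. → 6 s.f.; 75.8552 − 1.952 = 73.9032, limited to 3 d.p. → 5 s.f.
Carrying full precision, 885.4233 ÷ 73.9032 = 11.9808519793…; keep min(6, 5) = 5 s.f.
Rounded to 5 significant figures: 11.981.

11.981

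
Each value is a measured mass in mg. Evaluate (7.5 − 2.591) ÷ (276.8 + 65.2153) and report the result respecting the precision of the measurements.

0.014

7.5 − 2.591 = 4.909, limited to 1 d.p. → 2 s.f.; 276.8 + 65.2153 = 342.0153, limited to 1 d.p. → 4 s.f.
Carrying full precision, 4.909 ÷ 342.0153 = 0.0143531590546…; keep min(2, 4) = 2 s.f.
Rounded to 2 significant figures: 0.014.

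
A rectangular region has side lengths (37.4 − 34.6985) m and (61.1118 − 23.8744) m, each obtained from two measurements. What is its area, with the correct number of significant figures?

37.4 − 34.6985 = 2.7015, limited to 1 d.p. → 2 s.f.; 61.1118 − 23.8744 = 37.2374, limited to 4 d.p. → 6 s.f.
Carrying full precision, 2.7015 × 37.2374 = 100.5968361; keep min(2, 6) = 2 s.f.
Rounded to 2 significant figures: 1.0 × 10² m².

1.0 × 10² m²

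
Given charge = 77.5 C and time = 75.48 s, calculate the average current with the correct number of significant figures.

average current = 77.5 C ÷ 75.48 s = 1.02676205617… A.
77.5 has 3 significant figures; 75.48 has 4.
Division/multiplication keeps the fewest: 3 significant figures.
Rounded: 1.03 A.

1.03 A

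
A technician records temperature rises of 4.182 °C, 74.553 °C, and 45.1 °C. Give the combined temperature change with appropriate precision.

123.8 °C

4.182 °C + 74.553 °C + 45.1 °C = 123.835 °C.
Addition/subtraction keeps the fewest decimal places: 4.182 → 3 decimal places, 74.553 → 3 decimal places, 45.1 → 1 decimal place; limit is 1.
Rounded to 1 decimal place: 123.8 °C.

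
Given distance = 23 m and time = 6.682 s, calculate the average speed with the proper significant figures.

3.4 m/s

average speed = 23 m ÷ 6.682 s = 3.44208320862… m/s.
23 has 2 significant figures; 6.682 has 4.
Division/multiplication keeps the fewest: 2 significant figures.
Rounded: 3.4 m/s.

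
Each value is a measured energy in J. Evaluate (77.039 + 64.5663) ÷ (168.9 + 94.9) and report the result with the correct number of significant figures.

0.5368

77.039 + 64.5663 = 141.6053, limited to 3 d.p. → 6 s.f.; 168.9 + 94.9 = 263.8, limited to 1 d.p. → 4 s.f.
Carrying full precision, 141.6053 ÷ 263.8 = 0.536790371494…; keep min(6, 4) = 4 s.f.
Rounded to 4 significant figures: 0.5368.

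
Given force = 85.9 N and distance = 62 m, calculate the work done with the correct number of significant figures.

work done = 85.9 N × 62 m = 5325.8 J.
85.9 has 3 significant figures; 62 has 2.
Division/multiplication keeps the fewest: 2 significant figures.
Rounded: 5.3 × 10^3 J.

5.3 × 10^3 J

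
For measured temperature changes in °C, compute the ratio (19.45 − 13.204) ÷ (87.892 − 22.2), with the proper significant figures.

19.45 − 13.204 = 6.246, limited to 2 d.p. → 3 s.f.; 87.892 − 22.2 = 65.692, limited to 1 d.p. → 3 s.f.
Carrying full precision, 6.246 ÷ 65.692 = 0.0950800706326…; keep min(3, 3) = 3 s.f.
Rounded to 3 significant figures: 0.0951.

0.0951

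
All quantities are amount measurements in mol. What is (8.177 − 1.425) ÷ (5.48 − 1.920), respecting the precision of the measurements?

8.177 − 1.425 = 6.752, limited to 3 d.p. → 4 s.f.; 5.48 − 1.920 = 3.560, limited to 2 d.p. → 3 s.f.
Carrying full precision, 6.752 ÷ 3.560 = 1.89662921348…; keep min(4, 3) = 3 s.f.
Rounded to 3 significant figures: 1.90.

1.90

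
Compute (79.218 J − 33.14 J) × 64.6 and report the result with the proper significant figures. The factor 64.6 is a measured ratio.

2.98 × 10^3 J

79.218 J − 33.14 J = 46.078 J; the difference is limited to 2 decimal places (4 s.f.).
Carrying full precision, 46.078 × 64.6 = 2976.6388 J; 64.6 has 3 s.f., so the result keeps min(4, 3) = 3 s.f.
Rounded to 3 significant figures: 2.98 × 10^3 J.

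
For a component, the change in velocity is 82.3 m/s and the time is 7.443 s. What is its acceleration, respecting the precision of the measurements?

11.1 m/s²

acceleration = 82.3 m/s ÷ 7.443 s = 11.0573693403… m/s².
82.3 has 3 significant figures; 7.443 has 4.
Division/multiplication keeps the fewest: 3 significant figures.
Rounded: 11.1 m/s².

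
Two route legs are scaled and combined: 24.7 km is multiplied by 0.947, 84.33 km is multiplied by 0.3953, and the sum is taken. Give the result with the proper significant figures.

56.7 km

24.7 × 0.947 = 23.3909 → 23.4 km (3 s.f., last digit at the 10^-1 place).
84.33 × 0.3953 = 33.335649 → 33.34 km (4 s.f., last digit at the 10^-2 place).
Sum: 56.726549 km; keep the coarser place, 10^-1.
Result: 56.7 km.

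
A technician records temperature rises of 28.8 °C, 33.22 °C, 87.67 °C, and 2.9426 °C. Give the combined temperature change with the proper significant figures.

152.6 °C

28.8 °C + 33.22 °C + 87.67 °C + 2.9426 °C = 152.6326 °C.
Addition/subtraction keeps the fewest decimal places: 28.8 → 1 decimal place, 33.22 → 2 decimal places, 87.67 → 2 decimal places, 2.9426 → 4 decimal places; limit is 1.
Rounded to 1 decimal place: 152.6 °C.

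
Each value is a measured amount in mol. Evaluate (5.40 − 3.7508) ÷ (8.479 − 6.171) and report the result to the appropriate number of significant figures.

0.715

5.40 − 3.7508 = 1.6492, limited to 2 d.p. → 3 s.f.; 8.479 − 6.171 = 2.308, limited to 3 d.p. → 4 s.f.
Carrying full precision, 1.6492 ÷ 2.308 = 0.714558058925…; keep min(3, 4) = 3 s.f.
Rounded to 3 significant figures: 0.715.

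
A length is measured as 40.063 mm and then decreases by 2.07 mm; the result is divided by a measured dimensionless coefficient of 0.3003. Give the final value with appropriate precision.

40.063 mm − 2.07 mm = 37.993 mm; the difference is limited to 2 decimal places (4 s.f.).
Carrying full precision, 37.993 ÷ 0.3003 = 126.516816517… mm; 0.3003 has 4 s.f., so the result keeps min(4, 4) = 4 s.f.
Rounded to 4 significant figures: 126.5 mm.

126.5 mm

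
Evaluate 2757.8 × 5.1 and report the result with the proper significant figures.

1.4 × 10^4

2757.8 × 5.1 = 14064.78
Multiplication/division keeps the fewest significant figures: 2757.8 → 5 s.f., 5.1 → 2 s.f.; limit is 2.
Rounded to 2 significant figures: 1.4 × 10^4.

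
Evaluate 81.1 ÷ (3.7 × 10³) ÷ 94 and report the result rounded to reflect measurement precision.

2.3 × 10⁻⁴

81.1 ÷ (3.7 × 10³) ÷ 94 = 0.000233179988499…
Multiplication/division keeps the fewest significant figures: 81.1 → 3 s.f., 3.7 × 10³ → 2 s.f., 94 → 2 s.f.; limit is 2.
Rounded to 2 significant figures: 2.3 × 10⁻⁴.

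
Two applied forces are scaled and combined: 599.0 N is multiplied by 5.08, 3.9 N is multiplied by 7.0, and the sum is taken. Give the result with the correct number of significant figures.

3.07 × 10³ N

599.0 × 5.08 = 3042.92 → 3.04 × 10³ N (3 s.f., last digit at the 10^1 place).
3.9 × 7.0 = 27.3 → 27 N (2 s.f., last digit at the 10^0 place).
Sum: 3070.22 N; keep the coarser place, 10^1.
Result: 3.07 × 10³ N.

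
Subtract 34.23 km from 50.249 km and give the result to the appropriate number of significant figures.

16.02 km

50.249 km − 34.23 km = 16.019 km.
Addition/subtraction keeps the fewest decimal places: 50.249 → 3 decimal places, 34.23 → 2 decimal places; limit is 2.
Rounded to 2 decimal places: 16.02 km.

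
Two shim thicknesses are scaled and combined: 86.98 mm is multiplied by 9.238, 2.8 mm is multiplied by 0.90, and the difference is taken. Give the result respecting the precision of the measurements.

86.98 × 9.238 = 803.52124 → 803.5 mm (4 s.f., last digit at the 10^-1 place).
2.8 × 0.90 = 2.52 → 2.5 mm (2 s.f., last digit at the 10^-1 place).
Difference: 801.00124 mm; keep the coarser place, 10^-1.
Result: 801.0 mm.

801.0 mm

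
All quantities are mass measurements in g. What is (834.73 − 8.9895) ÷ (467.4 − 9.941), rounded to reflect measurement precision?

834.73 − 8.9895 = 825.7405, limited to 2 d.p. → 5 s.f.; 467.4 − 9.941 = 457.459, limited to 1 d.p. → 4 s.f.
Carrying full precision, 825.7405 ÷ 457.459 = 1.80505903261…; keep min(5, 4) = 4 s.f.
Rounded to 4 significant figures: 1.805.

1.805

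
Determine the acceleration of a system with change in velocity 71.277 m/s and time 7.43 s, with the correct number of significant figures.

9.59 m/s²

acceleration = 71.277 m/s ÷ 7.43 s = 9.5931359354… m/s².
71.277 has 5 significant figures; 7.43 has 3.
Division/multiplication keeps the fewest: 3 significant figures.
Rounded: 9.59 m/s².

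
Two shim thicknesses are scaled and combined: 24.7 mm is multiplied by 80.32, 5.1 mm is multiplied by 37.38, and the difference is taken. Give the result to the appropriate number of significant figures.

24.7 × 80.32 = 1983.904 → 1.98 × 10³ mm (3 s.f., last digit at the 10^1 place).
5.1 × 37.38 = 190.638 → 1.9 × 10² mm (2 s.f., last digit at the 10^1 place).
Difference: 1793.266 mm; keep the coarser place, 10^1.
Result: 1.79 × 10³ mm.

1.79 × 10³ mm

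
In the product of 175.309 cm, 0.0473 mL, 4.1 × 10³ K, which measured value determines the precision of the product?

4.1 × 10³ K

175.309 cm → 6 s.f.; 0.0473 mL → 3 s.f.; 4.1 × 10³ K → 2 s.f.
The fewest is 2 significant figures, from 4.1 × 10³ K.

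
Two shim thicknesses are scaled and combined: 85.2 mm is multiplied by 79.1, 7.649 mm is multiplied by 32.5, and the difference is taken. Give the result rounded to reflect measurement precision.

6.49 × 10^3 mm

85.2 × 79.1 = 6739.32 → 6.74 × 10^3 mm (3 s.f., last digit at the 10^1 place).
7.649 × 32.5 = 248.5925 → 249 mm (3 s.f., last digit at the 10^0 place).
Difference: 6490.7275 mm; keep the coarser place, 10^1.
Result: 6.49 × 10^3 mm.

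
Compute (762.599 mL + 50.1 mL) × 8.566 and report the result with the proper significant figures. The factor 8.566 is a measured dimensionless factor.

762.599 mL + 50.1 mL = 812.699 mL; the sum is limited to 1 decimal place (4 s.f.).
Carrying full precision, 812.699 × 8.566 = 6961.579634 mL; 8.566 has 4 s.f., so the result keeps min(4, 4) = 4 s.f.
Rounded to 4 significant figures: 6962 mL.

6962 mL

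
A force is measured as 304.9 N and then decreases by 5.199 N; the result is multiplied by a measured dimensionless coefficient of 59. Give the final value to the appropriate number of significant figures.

304.9 N − 5.199 N = 299.701 N; the difference is limited to 1 decimal place (4 s.f.).
Carrying full precision, 299.701 × 59 = 17682.359 N; 59 has 2 s.f., so the result keeps min(4, 2) = 2 s.f.
Rounded to 2 significant figures: 1.8 × 10^4 N.

1.8 × 10^4 N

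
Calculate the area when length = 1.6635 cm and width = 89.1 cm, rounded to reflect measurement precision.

area = 1.6635 cm × 89.1 cm = 148.21785 cm².
1.6635 has 5 significant figures; 89.1 has 3.
Division/multiplication keeps the fewest: 3 significant figures.
Rounded: 148 cm².

148 cm²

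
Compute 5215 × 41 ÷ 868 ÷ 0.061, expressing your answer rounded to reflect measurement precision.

4.0 × 10^3

5215 × 41 ÷ 868 ÷ 0.061 = 4038.20729773…
Multiplication/division keeps the fewest significant figures: 5215 → 4 s.f., 41 → 2 s.f., 868 → 3 s.f., 0.061 → 2 s.f.; limit is 2.
Rounded to 2 significant figures: 4.0 × 10^3.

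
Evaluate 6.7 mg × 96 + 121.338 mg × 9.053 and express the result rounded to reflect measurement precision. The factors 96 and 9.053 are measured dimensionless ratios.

1.74 × 10^3 mg

6.7 × 96 = 643.2 → 6.4 × 10^2 mg (2 s.f., last digit at the 10^1 place).
121.338 × 9.053 = 1098.472914 → 1098 mg (4 s.f., last digit at the 10^0 place).
Sum: 1741.672914 mg; keep the coarser place, 10^1.
Result: 1.74 × 10^3 mg.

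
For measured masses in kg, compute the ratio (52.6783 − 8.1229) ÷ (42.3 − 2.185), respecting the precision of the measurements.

1.11

52.6783 − 8.1229 = 44.5554, limited to 4 d.p. → 6 s.f.; 42.3 − 2.185 = 40.115, limited to 1 d.p. → 3 s.f.
Carrying full precision, 44.5554 ÷ 40.115 = 1.11069176119…; keep min(6, 3) = 3 s.f.
Rounded to 3 significant figures: 1.11.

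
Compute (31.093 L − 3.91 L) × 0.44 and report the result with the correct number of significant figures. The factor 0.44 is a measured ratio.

12 L

31.093 L − 3.91 L = 27.183 L; the difference is limited to 2 decimal places (4 s.f.).
Carrying full precision, 27.183 × 0.44 = 11.96052 L; 0.44 has 2 s.f., so the result keeps min(4, 2) = 2 s.f.
Rounded to 2 significant figures: 12 L.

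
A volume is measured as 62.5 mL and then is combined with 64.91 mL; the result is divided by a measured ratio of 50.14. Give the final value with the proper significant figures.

2.541 mL

62.5 mL + 64.91 mL = 127.41 mL; the sum is limited to 1 decimal place (4 s.f.).
Carrying full precision, 127.41 ÷ 50.14 = 2.54108496211… mL; 50.14 has 4 s.f., so the result keeps min(4, 4) = 4 s.f.
Rounded to 4 significant figures: 2.541 mL.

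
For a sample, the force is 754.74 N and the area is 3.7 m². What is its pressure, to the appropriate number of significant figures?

pressure = 754.74 N ÷ 3.7 m² = 203.983783784… Pa.
754.74 has 5 significant figures; 3.7 has 2.
Division/multiplication keeps the fewest: 2 significant figures.
Rounded: 2.0 × 10² Pa.

2.0 × 10² Pa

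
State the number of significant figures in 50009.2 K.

50009.2: zeros between nonzero digits are significant.

6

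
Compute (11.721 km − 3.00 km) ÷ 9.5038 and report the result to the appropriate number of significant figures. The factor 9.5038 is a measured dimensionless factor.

11.721 km − 3.00 km = 8.721 km; the difference is limited to 2 decimal places (3 s.f.).
Carrying full precision, 8.721 ÷ 9.5038 = 0.917632946821… km; 9.5038 has 5 s.f., so the result keeps min(3, 5) = 3 s.f.
Rounded to 3 significant figures: 0.918 km.

0.918 km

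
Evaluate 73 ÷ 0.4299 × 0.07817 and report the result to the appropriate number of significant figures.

13

73 ÷ 0.4299 × 0.07817 = 13.2738078623…
Multiplication/division keeps the fewest significant figures: 73 → 2 s.f., 0.4299 → 4 s.f., 0.07817 → 4 s.f.; limit is 2.
Rounded to 2 significant figures: 13.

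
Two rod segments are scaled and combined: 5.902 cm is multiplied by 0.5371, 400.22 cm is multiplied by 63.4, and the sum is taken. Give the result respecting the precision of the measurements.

2.54 × 10⁴ cm

5.902 × 0.5371 = 3.1699642 → 3.170 cm (4 s.f., last digit at the 10^-3 place).
400.22 × 63.4 = 25373.948 → 2.54 × 10⁴ cm (3 s.f., last digit at the 10^2 place).
Sum: 25377.1179642 cm; keep the coarser place, 10^2.
Result: 2.54 × 10⁴ cm.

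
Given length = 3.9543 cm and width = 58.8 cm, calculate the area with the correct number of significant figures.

233 cm²

area = 3.9543 cm × 58.8 cm = 232.51284 cm².
3.9543 has 5 significant figures; 58.8 has 3.
Division/multiplication keeps the fewest: 3 significant figures.
Rounded: 233 cm².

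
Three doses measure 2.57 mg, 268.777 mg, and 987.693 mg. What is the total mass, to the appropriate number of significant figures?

2.57 mg + 268.777 mg + 987.693 mg = 1259.040 mg.
Addition/subtraction keeps the fewest decimal places: 2.57 → 2 decimal places, 268.777 → 3 decimal places, 987.693 → 3 decimal places; limit is 2.
Rounded to 2 decimal places: 1259.04 mg.

1259.04 mg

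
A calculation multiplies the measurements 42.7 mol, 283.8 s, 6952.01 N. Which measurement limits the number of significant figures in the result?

42.7 mol

42.7 mol → 3 s.f.; 283.8 s → 4 s.f.; 6952.01 N → 6 s.f.
The fewest is 3 significant figures, from 42.7 mol.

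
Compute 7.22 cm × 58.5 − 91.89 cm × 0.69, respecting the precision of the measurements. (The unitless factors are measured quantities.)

359 cm

7.22 × 58.5 = 422.37 → 422 cm (3 s.f., last digit at the 10^0 place).
91.89 × 0.69 = 63.4041 → 63 cm (2 s.f., last digit at the 10^0 place).
Difference: 358.9659 cm; keep the coarser place, 10^0.
Result: 359 cm.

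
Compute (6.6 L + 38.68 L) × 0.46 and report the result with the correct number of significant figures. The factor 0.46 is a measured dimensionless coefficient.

6.6 L + 38.68 L = 45.28 L; the sum is limited to 1 decimal place (3 s.f.).
Carrying full precision, 45.28 × 0.46 = 20.8288 L; 0.46 has 2 s.f., so the result keeps min(3, 2) = 2 s.f.
Rounded to 2 significant figures: 21 L.

21 L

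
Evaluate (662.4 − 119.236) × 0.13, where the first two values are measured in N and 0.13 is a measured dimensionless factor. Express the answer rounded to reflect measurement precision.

71 N

662.4 N − 119.236 N = 543.164 N; the difference is limited to 1 decimal place (4 s.f.).
Carrying full precision, 543.164 × 0.13 = 70.61132 N; 0.13 has 2 s.f., so the result keeps min(4, 2) = 2 s.f.
Rounded to 2 significant figures: 71 N.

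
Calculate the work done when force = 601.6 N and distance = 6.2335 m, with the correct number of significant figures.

work done = 601.6 N × 6.2335 m = 3750.0736 J.
601.6 has 4 significant figures; 6.2335 has 5.
Division/multiplication keeps the fewest: 4 significant figures.
Rounded: 3.750 × 10³ J.

3.750 × 10³ J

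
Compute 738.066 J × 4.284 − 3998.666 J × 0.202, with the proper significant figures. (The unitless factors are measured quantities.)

2354 J

738.066 × 4.284 = 3161.874744 → 3162 J (4 s.f., last digit at the 10^0 place).
3998.666 × 0.202 = 807.730532 → 808 J (3 s.f., last digit at the 10^0 place).
Difference: 2354.144212 J; keep the coarser place, 10^0.
Result: 2354 J.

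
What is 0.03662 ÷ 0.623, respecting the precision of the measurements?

0.0588

0.03662 ÷ 0.623 = 0.0587800963082…
Multiplication/division keeps the fewest significant figures: 0.03662 → 4 s.f., 0.623 → 3 s.f.; limit is 3.
Rounded to 3 significant figures: 0.0588.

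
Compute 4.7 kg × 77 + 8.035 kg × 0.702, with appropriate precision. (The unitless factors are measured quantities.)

3.7 × 10² kg

4.7 × 77 = 361.9 → 3.6 × 10² kg (2 s.f., last digit at the 10^1 place).
8.035 × 0.702 = 5.64057 → 5.64 kg (3 s.f., last digit at the 10^-2 place).
Sum: 367.54057 kg; keep the coarser place, 10^1.
Result: 3.7 × 10² kg.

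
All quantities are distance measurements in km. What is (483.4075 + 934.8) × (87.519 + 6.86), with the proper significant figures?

1.338 × 10^5 km²

483.4075 + 934.8 = 1418.2075, limited to 1 d.p. → 5 s.f.; 87.519 + 6.86 = 94.379, limited to 2 d.p. → 4 s.f.
Carrying full precision, 1418.2075 × 94.379 = 133849.005642…; keep min(5, 4) = 4 s.f.
Rounded to 4 significant figures: 1.338 × 10^5 km².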